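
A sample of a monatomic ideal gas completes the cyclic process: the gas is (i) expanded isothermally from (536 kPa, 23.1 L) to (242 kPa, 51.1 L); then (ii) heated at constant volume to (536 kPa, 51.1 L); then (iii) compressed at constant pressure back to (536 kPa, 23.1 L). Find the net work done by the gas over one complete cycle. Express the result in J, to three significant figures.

W_net ≈ -5180 J

Leg (i): W = PᵢVᵢ ln(V_f/Vᵢ) = (12382) ln(51.1/23.1) = 9830 J.
Leg (ii): W = 0.
Leg (iii): W = PΔV = (536)(23.1 − 51.1) = -15008 J.
W_net = 9830 − 15008 = -5178 J.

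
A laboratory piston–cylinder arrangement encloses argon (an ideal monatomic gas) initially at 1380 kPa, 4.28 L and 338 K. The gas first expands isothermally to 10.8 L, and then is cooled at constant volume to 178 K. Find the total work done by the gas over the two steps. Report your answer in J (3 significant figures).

Step 1 (isothermal): W = P₁V₁ ln(V₂/V₁) = (5906) ln(10.8/4.28) = 5467 J.
Step 2 (isochoric): W = 0 (constant volume).
W_total = 5467 + 0 = 5467 J.

W_total ≈ 5470 J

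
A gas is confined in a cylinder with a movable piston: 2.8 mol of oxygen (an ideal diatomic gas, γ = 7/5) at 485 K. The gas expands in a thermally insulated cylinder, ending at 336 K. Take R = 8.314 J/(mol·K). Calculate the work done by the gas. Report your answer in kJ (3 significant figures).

Adiabatic ⇒ Q = 0, so W_by = −ΔU = nCᵥ(T₁ − T₂).
Cᵥ = 5R/2 = 20.79 J/(mol·K).
W = (2.8)(20.79)(485 − 336) = 8672 J.

W ≈ 8.67 kJ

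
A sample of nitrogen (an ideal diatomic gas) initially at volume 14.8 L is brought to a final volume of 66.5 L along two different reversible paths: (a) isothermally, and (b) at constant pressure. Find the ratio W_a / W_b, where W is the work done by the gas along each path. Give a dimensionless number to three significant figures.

Path (a) isothermal: W = P₁V₁ ln(V₂/V₁) → W_a/(P₁V₁) = 1.503.
Path (b) isobaric: W = P₁(V₂ − V₁) → W_b/(P₁V₁) = 3.493.
W_a / W_b = 1.503 / 3.493 = 0.4301.

W_a / W_b ≈ 0.430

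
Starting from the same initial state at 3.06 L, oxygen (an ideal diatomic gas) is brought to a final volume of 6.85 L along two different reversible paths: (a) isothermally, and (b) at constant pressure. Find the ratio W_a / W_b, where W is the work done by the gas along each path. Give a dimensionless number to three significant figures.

W_a / W_b ≈ 0.651

Path (a) isothermal: W = P₁V₁ ln(V₂/V₁) → W_a/(P₁V₁) = 0.8058.
Path (b) isobaric: W = P₁(V₂ − V₁) → W_b/(P₁V₁) = 1.239.
W_a / W_b = 0.8058 / 1.239 = 0.6506.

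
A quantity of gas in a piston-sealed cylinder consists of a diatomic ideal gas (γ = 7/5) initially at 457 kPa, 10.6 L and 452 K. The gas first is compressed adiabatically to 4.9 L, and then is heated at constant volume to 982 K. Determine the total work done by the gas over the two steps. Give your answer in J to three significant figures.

W_total ≈ -4380 J

Step 1 (adiabatic): W = (P₁V₁ − P₂V₂)/(γ−1) = (4844 − 6596)/0.4 = -4379 J.
Step 2 (isochoric): W = 0 (constant volume).
W_total = -4379 + 0 = -4379 J.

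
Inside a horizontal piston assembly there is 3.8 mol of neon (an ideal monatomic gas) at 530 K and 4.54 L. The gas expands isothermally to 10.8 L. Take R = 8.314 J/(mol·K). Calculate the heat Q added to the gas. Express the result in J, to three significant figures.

Q ≈ 14500 J

Isothermal ⇒ ΔU = 0, so Q = W = nRT ln(V₂/V₁).
Q = (3.8)(8.314)(530) ln(10.8/4.54) = 16744 × 0.8666 = 14511 J.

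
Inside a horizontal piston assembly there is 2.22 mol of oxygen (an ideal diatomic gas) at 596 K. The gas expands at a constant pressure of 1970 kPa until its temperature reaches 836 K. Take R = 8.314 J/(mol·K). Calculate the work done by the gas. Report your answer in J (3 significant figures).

W ≈ 4430 J

Isobaric: W = P ΔV = nR ΔT.
W = (2.22)(8.314)(836 − 596) = 4430 J.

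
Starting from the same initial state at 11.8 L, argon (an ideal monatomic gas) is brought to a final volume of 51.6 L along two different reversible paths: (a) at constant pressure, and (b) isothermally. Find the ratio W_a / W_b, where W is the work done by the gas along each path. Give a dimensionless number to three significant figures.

Path (a) isobaric: W = P₁(V₂ − V₁) → W_a/(P₁V₁) = 3.373.
Path (b) isothermal: W = P₁V₁ ln(V₂/V₁) → W_b/(P₁V₁) = 1.475.
W_a / W_b = 3.373 / 1.475 = 2.286.

W_a / W_b ≈ 2.29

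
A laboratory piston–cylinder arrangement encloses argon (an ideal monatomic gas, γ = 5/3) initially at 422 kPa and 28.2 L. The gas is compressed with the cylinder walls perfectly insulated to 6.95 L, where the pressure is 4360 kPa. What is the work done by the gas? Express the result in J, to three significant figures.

Adiabatic: W = (P₁V₁ − P₂V₂)/(γ − 1) with γ = 5/3.
P₁V₁ = 11900 J, P₂V₂ = 30302 J.
W = (11900 − 30302) / 0.6667 = -27602 J.

W ≈ -27600 J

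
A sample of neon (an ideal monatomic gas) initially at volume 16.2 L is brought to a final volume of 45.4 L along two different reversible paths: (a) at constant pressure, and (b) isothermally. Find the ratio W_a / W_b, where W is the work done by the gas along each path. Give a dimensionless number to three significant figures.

Path (a) isobaric: W = P₁(V₂ − V₁) → W_a/(P₁V₁) = 1.802.
Path (b) isothermal: W = P₁V₁ ln(V₂/V₁) → W_b/(P₁V₁) = 1.031.
W_a / W_b = 1.802 / 1.031 = 1.749.

W_a / W_b ≈ 1.75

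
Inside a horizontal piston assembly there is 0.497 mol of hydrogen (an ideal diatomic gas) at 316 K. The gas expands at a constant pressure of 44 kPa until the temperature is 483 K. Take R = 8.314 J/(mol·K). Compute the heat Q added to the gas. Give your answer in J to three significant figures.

Q ≈ 2420 J

Isobaric: W = nRΔT = (0.497)(8.314)(167) = 690.1 J.
ΔU = nCᵥΔT with Cᵥ = 5R/2: ΔU = (0.497)(20.79)(167) = 1725 J.
Q = ΔU + W = 1725 + 690.1 = 2415 J.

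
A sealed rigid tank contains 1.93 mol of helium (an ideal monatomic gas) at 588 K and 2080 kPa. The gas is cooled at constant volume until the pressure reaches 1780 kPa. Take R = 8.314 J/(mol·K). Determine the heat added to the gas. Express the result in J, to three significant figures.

Q ≈ -2040 J

Constant volume ⇒ W = 0, so Q = ΔU = nCᵥΔT with Cᵥ = 3R/2 = 12.47 J/(mol·K).
At constant V, T₂/T₁ = P₂/P₁ ⇒ ΔT = T₁(P₂/P₁ − 1) = 588·(1780/2080 − 1) = -84.81 K.
ΔU = (1.93)(12.47)(-84.81) = -2041 J.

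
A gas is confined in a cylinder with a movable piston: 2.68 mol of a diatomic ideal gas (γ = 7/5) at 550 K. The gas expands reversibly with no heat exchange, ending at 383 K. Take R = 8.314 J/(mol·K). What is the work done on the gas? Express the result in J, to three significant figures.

W ≈ -9300 J

Adiabatic ⇒ Q = 0, so W_by = −ΔU = nCᵥ(T₁ − T₂).
Cᵥ = 5R/2 = 20.79 J/(mol·K).
W = (2.68)(20.79)(550 − 383) = 9303 J.
Work on gas = −W_by = -9303 J.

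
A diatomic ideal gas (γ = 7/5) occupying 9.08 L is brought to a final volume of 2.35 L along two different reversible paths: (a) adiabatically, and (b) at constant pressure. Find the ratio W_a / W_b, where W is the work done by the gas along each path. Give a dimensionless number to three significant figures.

Path (a) adiabatic: W = P₁V₁(1 − (V₁/V₂)^(γ−1))/(γ−1) → W_a/(P₁V₁) = -1.793.
Path (b) isobaric: W = P₁(V₂ − V₁) → W_b/(P₁V₁) = -0.7412.
W_a / W_b = -1.793 / -0.7412 = 2.419.

W_a / W_b ≈ 2.42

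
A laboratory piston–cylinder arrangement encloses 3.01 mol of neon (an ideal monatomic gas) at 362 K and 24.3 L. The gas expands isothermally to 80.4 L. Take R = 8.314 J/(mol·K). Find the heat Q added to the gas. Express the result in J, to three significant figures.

Q ≈ 10800 J

Isothermal ⇒ ΔU = 0, so Q = W = nRT ln(V₂/V₁).
Q = (3.01)(8.314)(362) ln(80.4/24.3) = 9059 × 1.197 = 10840 J.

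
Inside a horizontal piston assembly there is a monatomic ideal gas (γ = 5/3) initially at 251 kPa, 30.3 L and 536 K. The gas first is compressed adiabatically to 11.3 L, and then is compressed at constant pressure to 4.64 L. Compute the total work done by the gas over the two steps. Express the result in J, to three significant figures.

W_total ≈ -19300 J

Step 1 (adiabatic): W = (P₁V₁ − P₂V₂)/(γ−1) = (7605 − 14679)/0.667 = -10610 J.
After step 1: P = 1299 kPa, V = 11.3 L, T = 1035 K.
Step 2 (isobaric): W = PΔV = (1299 kPa)(4.64 − 11.3 L) = -8651 J.
W_total = -10610 − 8651 = -19262 J.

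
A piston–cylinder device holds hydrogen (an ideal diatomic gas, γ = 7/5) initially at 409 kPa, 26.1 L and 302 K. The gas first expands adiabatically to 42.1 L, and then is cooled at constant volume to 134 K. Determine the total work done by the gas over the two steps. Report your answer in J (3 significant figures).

W_total ≈ 4650 J

Step 1 (adiabatic): W = (P₁V₁ − P₂V₂)/(γ−1) = (10675 − 8817)/0.4 = 4645 J.
Step 2 (isochoric): W = 0 (constant volume).
W_total = 4645 + 0 = 4645 J.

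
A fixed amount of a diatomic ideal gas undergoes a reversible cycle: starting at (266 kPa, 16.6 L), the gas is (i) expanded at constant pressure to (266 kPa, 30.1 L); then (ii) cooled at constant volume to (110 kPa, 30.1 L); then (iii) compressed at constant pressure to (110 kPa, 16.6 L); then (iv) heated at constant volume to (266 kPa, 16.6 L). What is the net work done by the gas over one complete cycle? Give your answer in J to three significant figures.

Constant-volume legs do no work.
W(i) = (266)(30.1 − 16.6) = 3591 J; W(iii) = (110)(16.6 − 30.1) = -1485 J.
W_net = 3591 − 1485 = 2106 J (the clockwise enclosed area).

W_net ≈ 2110 J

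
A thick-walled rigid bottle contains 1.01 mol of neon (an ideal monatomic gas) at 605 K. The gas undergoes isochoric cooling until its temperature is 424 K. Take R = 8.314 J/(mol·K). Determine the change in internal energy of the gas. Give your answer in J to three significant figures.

ΔU ≈ -2280 J

Constant volume ⇒ W = 0, so Q = ΔU = nCᵥΔT with Cᵥ = 3R/2 = 12.47 J/(mol·K).
ΔU = (1.01)(12.47)(424 − 605) = -2280 J.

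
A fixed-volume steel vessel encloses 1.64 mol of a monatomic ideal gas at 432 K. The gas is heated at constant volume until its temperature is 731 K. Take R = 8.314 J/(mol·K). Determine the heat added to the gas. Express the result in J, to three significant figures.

Q ≈ 6120 J

Constant volume ⇒ W = 0, so Q = ΔU = nCᵥΔT with Cᵥ = 3R/2 = 12.47 J/(mol·K).
ΔU = (1.64)(12.47)(731 − 432) = 6115 J.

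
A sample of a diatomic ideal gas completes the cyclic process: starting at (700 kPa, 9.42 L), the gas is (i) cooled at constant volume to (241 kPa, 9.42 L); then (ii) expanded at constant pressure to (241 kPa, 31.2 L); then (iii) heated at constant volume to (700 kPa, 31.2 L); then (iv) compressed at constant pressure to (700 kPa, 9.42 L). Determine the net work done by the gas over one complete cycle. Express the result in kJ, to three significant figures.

W_net ≈ -10.0 kJ

Constant-volume legs do no work.
W(ii) = (241)(31.2 − 9.42) = 5249 J; W(iv) = (700)(9.42 − 31.2) = -15246 J.
W_net = 5249 − 15246 = -9997 J (the counter-clockwise enclosed area).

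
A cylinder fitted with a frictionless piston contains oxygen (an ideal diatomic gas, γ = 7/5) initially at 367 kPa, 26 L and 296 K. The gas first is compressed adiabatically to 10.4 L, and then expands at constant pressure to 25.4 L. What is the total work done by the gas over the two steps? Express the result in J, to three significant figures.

W_total ≈ 9290 J

Step 1 (adiabatic): W = (P₁V₁ − P₂V₂)/(γ−1) = (9542 − 13766)/0.4 = -10561 J.
After step 1: P = 1324 kPa, V = 10.4 L, T = 427 K.
Step 2 (isobaric): W = PΔV = (1324 kPa)(25.4 − 10.4 L) = 19855 J.
W_total = -10561 + 19855 = 9295 J.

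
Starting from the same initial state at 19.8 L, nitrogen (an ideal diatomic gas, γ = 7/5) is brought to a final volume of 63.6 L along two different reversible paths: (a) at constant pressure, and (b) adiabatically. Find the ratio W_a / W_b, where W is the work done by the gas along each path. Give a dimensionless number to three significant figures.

Path (a) isobaric: W = P₁(V₂ − V₁) → W_a/(P₁V₁) = 2.212.
Path (b) adiabatic: W = P₁V₁(1 − (V₁/V₂)^(γ−1))/(γ−1) → W_b/(P₁V₁) = 0.9324.
W_a / W_b = 2.212 / 0.9324 = 2.372.

W_a / W_b ≈ 2.37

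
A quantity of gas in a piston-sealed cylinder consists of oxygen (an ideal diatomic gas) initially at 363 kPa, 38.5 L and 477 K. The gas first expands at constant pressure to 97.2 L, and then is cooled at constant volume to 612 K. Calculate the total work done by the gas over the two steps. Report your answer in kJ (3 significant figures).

W_total ≈ 21.3 kJ

Step 1 (isobaric): W = PΔV = (363 kPa)(97.2 − 38.5 L) = 21308 J.
Step 2 (isochoric): W = 0 (constant volume).
W_total = 21308 + 0 = 21308 J.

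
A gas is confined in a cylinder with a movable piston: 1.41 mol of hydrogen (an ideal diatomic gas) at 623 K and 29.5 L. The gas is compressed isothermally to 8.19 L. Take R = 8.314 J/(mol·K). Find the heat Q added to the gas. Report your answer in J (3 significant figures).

Q ≈ -9360 J

Isothermal ⇒ ΔU = 0, so Q = W = nRT ln(V₂/V₁).
Q = (1.41)(8.314)(623) ln(8.19/29.5) = 7303 × -1.281 = -9359 J.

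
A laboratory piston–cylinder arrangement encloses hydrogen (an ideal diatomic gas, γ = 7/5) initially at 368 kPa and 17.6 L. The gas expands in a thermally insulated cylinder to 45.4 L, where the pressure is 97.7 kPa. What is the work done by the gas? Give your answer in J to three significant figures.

Adiabatic: W = (P₁V₁ − P₂V₂)/(γ − 1) with γ = 7/5.
P₁V₁ = 6477 J, P₂V₂ = 4436 J.
W = (6477 − 4436) / 0.4 = 5103 J.

W ≈ 5100 J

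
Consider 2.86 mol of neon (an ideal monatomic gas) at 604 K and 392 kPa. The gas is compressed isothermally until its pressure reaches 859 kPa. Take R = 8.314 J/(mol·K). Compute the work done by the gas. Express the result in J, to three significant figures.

W ≈ -11300 J

Isothermal process: W = nRT ln(V₂/V₁) = nRT ln(P₁/P₂).
W = (2.86)(8.314)(604) × ln(392/859)
  = 14362 × ln(0.4563) = 14362 × -0.7845
W_by_gas = -11267 J.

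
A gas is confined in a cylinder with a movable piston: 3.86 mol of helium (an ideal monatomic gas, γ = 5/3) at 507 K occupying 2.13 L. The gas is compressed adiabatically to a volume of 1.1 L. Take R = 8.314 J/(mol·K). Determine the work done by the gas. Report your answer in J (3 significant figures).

Adiabatic: TV^(γ−1) = const with γ = 5/3.
T₂ = T₁ (V₁/V₂)^(γ−1) = 507 × (2.13/1.1)^0.667 = 507 × 1.554 = 787.6 K.
W_by = nCᵥ(T₁ − T₂) = (3.86)(12.47)(507 − 787.6) = -13510 J.

W ≈ -13500 J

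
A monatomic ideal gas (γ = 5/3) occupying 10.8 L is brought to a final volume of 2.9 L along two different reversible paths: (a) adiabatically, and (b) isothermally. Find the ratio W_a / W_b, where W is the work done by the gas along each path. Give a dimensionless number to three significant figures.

W_a / W_b ≈ 1.60

Path (a) adiabatic: W = P₁V₁(1 − (V₁/V₂)^(γ−1))/(γ−1) → W_a/(P₁V₁) = -2.104.
Path (b) isothermal: W = P₁V₁ ln(V₂/V₁) → W_b/(P₁V₁) = -1.315.
W_a / W_b = -2.104 / -1.315 = 1.6.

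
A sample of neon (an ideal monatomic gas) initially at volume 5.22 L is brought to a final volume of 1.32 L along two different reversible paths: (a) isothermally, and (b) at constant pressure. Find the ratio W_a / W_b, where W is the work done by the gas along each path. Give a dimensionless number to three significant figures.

W_a / W_b ≈ 1.84

Path (a) isothermal: W = P₁V₁ ln(V₂/V₁) → W_a/(P₁V₁) = -1.375.
Path (b) isobaric: W = P₁(V₂ − V₁) → W_b/(P₁V₁) = -0.7471.
W_a / W_b = -1.375 / -0.7471 = 1.84.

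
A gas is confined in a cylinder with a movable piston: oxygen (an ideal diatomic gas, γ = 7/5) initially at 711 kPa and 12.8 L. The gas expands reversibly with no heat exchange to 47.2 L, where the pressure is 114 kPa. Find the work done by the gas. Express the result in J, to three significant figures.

W ≈ 9300 J

Adiabatic: W = (P₁V₁ − P₂V₂)/(γ − 1) with γ = 7/5.
P₁V₁ = 9101 J, P₂V₂ = 5381 J.
W = (9101 − 5381) / 0.4 = 9300 J.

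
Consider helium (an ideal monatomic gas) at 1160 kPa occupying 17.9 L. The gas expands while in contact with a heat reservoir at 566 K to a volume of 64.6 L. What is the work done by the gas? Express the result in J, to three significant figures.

W ≈ 26600 J

Isothermal: W = nRT ln(V₂/V₁) = P₁V₁ ln(V₂/V₁).
P₁V₁ = (1160 kPa)(17.9 L) = 20764 J.
W = 20764 × ln(64.6/17.9) = 20764 × 1.283
W_by_gas = 26649 J.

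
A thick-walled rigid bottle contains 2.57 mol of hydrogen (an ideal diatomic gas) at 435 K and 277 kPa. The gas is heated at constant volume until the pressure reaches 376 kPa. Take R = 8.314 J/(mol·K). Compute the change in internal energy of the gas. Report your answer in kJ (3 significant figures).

ΔU ≈ 8.30 kJ

Constant volume ⇒ W = 0, so Q = ΔU = nCᵥΔT with Cᵥ = 5R/2 = 20.79 J/(mol·K).
At constant V, T₂/T₁ = P₂/P₁ ⇒ ΔT = T₁(P₂/P₁ − 1) = 435·(376/277 − 1) = 155.5 K.
ΔU = (2.57)(20.79)(155.5) = 8305 J.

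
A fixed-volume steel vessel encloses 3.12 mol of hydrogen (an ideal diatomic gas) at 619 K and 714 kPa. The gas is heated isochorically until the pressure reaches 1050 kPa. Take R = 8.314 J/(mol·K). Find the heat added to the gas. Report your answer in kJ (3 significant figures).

Q ≈ 18.9 kJ

Constant volume ⇒ W = 0, so Q = ΔU = nCᵥΔT with Cᵥ = 5R/2 = 20.79 J/(mol·K).
At constant V, T₂/T₁ = P₂/P₁ ⇒ ΔT = T₁(P₂/P₁ − 1) = 619·(1050/714 − 1) = 291.3 K.
ΔU = (3.12)(20.79)(291.3) = 18890 J.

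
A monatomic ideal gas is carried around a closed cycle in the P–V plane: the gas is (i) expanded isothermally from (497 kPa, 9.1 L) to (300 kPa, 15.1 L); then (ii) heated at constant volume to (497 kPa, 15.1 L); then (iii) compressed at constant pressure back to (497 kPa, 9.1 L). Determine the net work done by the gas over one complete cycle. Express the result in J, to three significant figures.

Leg (i): W = PᵢVᵢ ln(V_f/Vᵢ) = (4523) ln(15.1/9.1) = 2290 J.
Leg (ii): W = 0.
Leg (iii): W = PΔV = (497)(9.1 − 15.1) = -2982 J.
W_net = 2290 − 2982 = -691.6 J.

W_net ≈ -692 J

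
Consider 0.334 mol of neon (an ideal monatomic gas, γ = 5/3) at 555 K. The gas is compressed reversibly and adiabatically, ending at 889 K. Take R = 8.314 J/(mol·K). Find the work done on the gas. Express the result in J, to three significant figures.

Adiabatic ⇒ Q = 0, so W_by = −ΔU = nCᵥ(T₁ − T₂).
Cᵥ = 3R/2 = 12.47 J/(mol·K).
W = (0.334)(12.47)(555 − 889) = -1391 J.
Work on gas = −W_by = 1391 J.

W ≈ 1390 J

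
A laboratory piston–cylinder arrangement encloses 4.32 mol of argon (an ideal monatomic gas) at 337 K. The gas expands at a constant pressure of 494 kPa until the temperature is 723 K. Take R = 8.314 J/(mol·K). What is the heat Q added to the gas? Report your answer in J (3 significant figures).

Isobaric: W = nRΔT = (4.32)(8.314)(386) = 13864 J.
ΔU = nCᵥΔT with Cᵥ = 3R/2: ΔU = (4.32)(12.47)(386) = 20796 J.
Q = ΔU + W = 20796 + 13864 = 34659 J.

Q ≈ 34700 J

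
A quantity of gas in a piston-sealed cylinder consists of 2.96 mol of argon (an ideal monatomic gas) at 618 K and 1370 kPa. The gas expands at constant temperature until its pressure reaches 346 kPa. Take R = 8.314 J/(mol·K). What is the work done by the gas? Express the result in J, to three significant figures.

W ≈ 20900 J

Isothermal process: W = nRT ln(V₂/V₁) = nRT ln(P₁/P₂).
W = (2.96)(8.314)(618) × ln(1370/346)
  = 15209 × ln(3.96) = 15209 × 1.376
W_by_gas = 20929 J.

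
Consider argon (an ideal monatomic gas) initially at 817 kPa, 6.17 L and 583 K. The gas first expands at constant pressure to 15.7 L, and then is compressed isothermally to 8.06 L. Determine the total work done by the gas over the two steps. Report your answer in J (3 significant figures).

Step 1 (isobaric): W = PΔV = (817 kPa)(15.7 − 6.17 L) = 7786 J.
After step 1: P = 817 kPa, V = 15.7 L, T = 1483 K.
Step 2 (isothermal): W = P₁V₁ ln(V₂/V₁) = (12827) ln(8.06/15.7) = -8552 J.
W_total = 7786 − 8552 = -766.3 J.

W_total ≈ -766 J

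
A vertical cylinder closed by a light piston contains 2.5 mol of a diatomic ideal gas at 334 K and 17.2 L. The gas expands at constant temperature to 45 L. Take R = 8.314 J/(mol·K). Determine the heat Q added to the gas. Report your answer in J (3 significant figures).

Isothermal ⇒ ΔU = 0, so Q = W = nRT ln(V₂/V₁).
Q = (2.5)(8.314)(334) ln(45/17.2) = 6942 × 0.9618 = 6677 J.

Q ≈ 6680 J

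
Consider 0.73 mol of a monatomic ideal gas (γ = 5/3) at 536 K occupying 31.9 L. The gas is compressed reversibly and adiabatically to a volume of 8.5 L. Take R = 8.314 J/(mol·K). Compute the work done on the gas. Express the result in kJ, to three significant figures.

W ≈ 6.90 kJ

Adiabatic: TV^(γ−1) = const with γ = 5/3.
T₂ = T₁ (V₁/V₂)^(γ−1) = 536 × (31.9/8.5)^0.667 = 536 × 2.415 = 1294 K.
W_by = nCᵥ(T₁ − T₂) = (0.73)(12.47)(536 − 1294) = -6905 J.
Work on gas = −W_by = 6905 J.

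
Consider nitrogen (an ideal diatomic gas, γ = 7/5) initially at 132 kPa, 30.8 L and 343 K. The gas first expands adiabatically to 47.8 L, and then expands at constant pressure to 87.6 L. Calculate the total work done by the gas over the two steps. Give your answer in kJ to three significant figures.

W_total ≈ 4.48 kJ

Step 1 (adiabatic): W = (P₁V₁ − P₂V₂)/(γ−1) = (4066 − 3410)/0.4 = 1639 J.
After step 1: P = 71.34 kPa, V = 47.8 L, T = 287.7 K.
Step 2 (isobaric): W = PΔV = (71.34 kPa)(87.6 − 47.8 L) = 2839 J.
W_total = 1639 + 2839 = 4478 J.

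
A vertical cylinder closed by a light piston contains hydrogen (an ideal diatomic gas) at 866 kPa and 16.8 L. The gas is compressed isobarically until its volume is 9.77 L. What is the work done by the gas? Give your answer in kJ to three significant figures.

W ≈ -6.09 kJ

Isobaric: W = P ΔV.
W = (866 kPa)(9.77 − 16.8 L) = (866)(-7.03) = -6088 J.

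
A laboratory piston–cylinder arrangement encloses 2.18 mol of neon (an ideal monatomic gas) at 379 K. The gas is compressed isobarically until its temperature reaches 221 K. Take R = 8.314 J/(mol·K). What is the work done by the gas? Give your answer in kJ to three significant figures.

W ≈ -2.86 kJ

Isobaric: W = P ΔV = nR ΔT.
W = (2.18)(8.314)(221 − 379) = -2864 J.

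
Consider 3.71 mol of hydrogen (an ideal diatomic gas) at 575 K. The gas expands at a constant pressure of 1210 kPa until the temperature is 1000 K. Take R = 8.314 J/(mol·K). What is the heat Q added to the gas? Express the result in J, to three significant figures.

Isobaric: W = nRΔT = (3.71)(8.314)(425) = 13109 J.
ΔU = nCᵥΔT with Cᵥ = 5R/2: ΔU = (3.71)(20.79)(425) = 32773 J.
Q = ΔU + W = 32773 + 13109 = 45882 J.

Q ≈ 45900 J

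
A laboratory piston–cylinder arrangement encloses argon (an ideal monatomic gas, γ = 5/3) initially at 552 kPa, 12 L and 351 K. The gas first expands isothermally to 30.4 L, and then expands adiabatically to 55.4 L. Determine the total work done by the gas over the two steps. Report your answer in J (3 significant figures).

W_total ≈ 9430 J

Step 1 (isothermal): W = P₁V₁ ln(V₂/V₁) = (6624) ln(30.4/12) = 6157 J.
After step 1: P = 217.9 kPa, V = 30.4 L, T = 351 K.
Step 2 (adiabatic): W = (P₁V₁ − P₂V₂)/(γ−1) = (6624 − 4440)/0.667 = 3276 J.
W_total = 6157 + 3276 = 9434 J.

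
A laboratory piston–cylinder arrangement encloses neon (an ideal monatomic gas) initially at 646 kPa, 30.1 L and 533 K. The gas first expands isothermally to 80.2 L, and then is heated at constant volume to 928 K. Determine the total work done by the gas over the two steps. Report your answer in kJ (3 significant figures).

W_total ≈ 19.1 kJ

Step 1 (isothermal): W = P₁V₁ ln(V₂/V₁) = (19445) ln(80.2/30.1) = 19056 J.
Step 2 (isochoric): W = 0 (constant volume).
W_total = 19056 + 0 = 19056 J.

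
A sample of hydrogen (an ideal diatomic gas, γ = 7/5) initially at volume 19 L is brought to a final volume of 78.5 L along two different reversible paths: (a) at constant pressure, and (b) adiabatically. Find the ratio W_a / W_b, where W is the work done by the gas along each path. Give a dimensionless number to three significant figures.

W_a / W_b ≈ 2.89

Path (a) isobaric: W = P₁(V₂ − V₁) → W_a/(P₁V₁) = 3.132.
Path (b) adiabatic: W = P₁V₁(1 − (V₁/V₂)^(γ−1))/(γ−1) → W_b/(P₁V₁) = 1.083.
W_a / W_b = 3.132 / 1.083 = 2.893.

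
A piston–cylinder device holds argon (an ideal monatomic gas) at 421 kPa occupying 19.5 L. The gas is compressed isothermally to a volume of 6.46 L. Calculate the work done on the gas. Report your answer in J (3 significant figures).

Isothermal: W = nRT ln(V₂/V₁) = P₁V₁ ln(V₂/V₁).
P₁V₁ = (421 kPa)(19.5 L) = 8210 J.
W = 8210 × ln(6.46/19.5) = 8210 × -1.105
W_by_gas = -9070 J; work on gas = −W_by = 9070 J.

W ≈ 9070 J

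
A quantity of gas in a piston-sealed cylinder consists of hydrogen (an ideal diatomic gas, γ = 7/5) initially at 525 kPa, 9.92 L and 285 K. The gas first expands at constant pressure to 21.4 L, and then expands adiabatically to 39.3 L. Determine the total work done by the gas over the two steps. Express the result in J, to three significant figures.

W_total ≈ 12100 J

Step 1 (isobaric): W = PΔV = (525 kPa)(21.4 − 9.92 L) = 6027 J.
After step 1: P = 525 kPa, V = 21.4 L, T = 614.8 K.
Step 2 (adiabatic): W = (P₁V₁ − P₂V₂)/(γ−1) = (11235 − 8810)/0.4 = 6062 J.
W_total = 6027 + 6062 = 12089 J.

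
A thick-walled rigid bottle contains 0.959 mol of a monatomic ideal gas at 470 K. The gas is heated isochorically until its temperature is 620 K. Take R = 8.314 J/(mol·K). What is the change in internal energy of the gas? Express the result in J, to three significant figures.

ΔU ≈ 1790 J

Constant volume ⇒ W = 0, so Q = ΔU = nCᵥΔT with Cᵥ = 3R/2 = 12.47 J/(mol·K).
ΔU = (0.959)(12.47)(620 − 470) = 1794 J.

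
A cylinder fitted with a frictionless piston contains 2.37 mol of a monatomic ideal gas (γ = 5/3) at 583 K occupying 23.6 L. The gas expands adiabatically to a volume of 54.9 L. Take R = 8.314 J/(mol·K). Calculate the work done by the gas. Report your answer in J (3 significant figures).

W ≈ 7420 J

Adiabatic: TV^(γ−1) = const with γ = 5/3.
T₂ = T₁ (V₁/V₂)^(γ−1) = 583 × (23.6/54.9)^0.667 = 583 × 0.5696 = 332.1 K.
W_by = nCᵥ(T₁ − T₂) = (2.37)(12.47)(583 − 332.1) = 7417 J.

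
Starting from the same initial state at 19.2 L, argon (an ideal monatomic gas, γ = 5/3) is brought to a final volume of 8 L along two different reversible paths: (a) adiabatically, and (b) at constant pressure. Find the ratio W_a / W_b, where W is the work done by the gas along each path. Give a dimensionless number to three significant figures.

Path (a) adiabatic: W = P₁V₁(1 − (V₁/V₂)^(γ−1))/(γ−1) → W_a/(P₁V₁) = -1.189.
Path (b) isobaric: W = P₁(V₂ − V₁) → W_b/(P₁V₁) = -0.5833.
W_a / W_b = -1.189 / -0.5833 = 2.038.

W_a / W_b ≈ 2.04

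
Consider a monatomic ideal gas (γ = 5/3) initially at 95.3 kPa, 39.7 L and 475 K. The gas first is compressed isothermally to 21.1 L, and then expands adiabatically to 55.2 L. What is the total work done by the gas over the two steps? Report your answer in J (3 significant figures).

Step 1 (isothermal): W = P₁V₁ ln(V₂/V₁) = (3783) ln(21.1/39.7) = -2391 J.
After step 1: P = 179.3 kPa, V = 21.1 L, T = 475 K.
Step 2 (adiabatic): W = (P₁V₁ − P₂V₂)/(γ−1) = (3783 − 1993)/0.667 = 2686 J.
W_total = -2391 + 2686 = 294.6 J.

W_total ≈ 295 J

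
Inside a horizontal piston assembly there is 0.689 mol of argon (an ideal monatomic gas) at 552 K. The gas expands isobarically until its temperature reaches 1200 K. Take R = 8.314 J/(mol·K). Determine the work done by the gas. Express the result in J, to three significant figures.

W ≈ 3710 J

Isobaric: W = P ΔV = nR ΔT.
W = (0.689)(8.314)(1200 − 552) = 3712 J.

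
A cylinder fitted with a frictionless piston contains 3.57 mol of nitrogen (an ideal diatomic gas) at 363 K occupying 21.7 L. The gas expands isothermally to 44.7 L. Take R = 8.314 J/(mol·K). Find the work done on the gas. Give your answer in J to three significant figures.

W ≈ -7790 J

Isothermal: W = nRT ln(V₂/V₁).
W = (3.57)(8.314)(363) × ln(44.7/21.7)
  = 10774 × 0.7227
W_by_gas = 7786 J; work on gas = −W_by = -7786 J.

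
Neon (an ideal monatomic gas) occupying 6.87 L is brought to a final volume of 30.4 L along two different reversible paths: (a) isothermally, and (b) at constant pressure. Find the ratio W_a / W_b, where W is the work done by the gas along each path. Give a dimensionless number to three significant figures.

W_a / W_b ≈ 0.434

Path (a) isothermal: W = P₁V₁ ln(V₂/V₁) → W_a/(P₁V₁) = 1.487.
Path (b) isobaric: W = P₁(V₂ − V₁) → W_b/(P₁V₁) = 3.425.
W_a / W_b = 1.487 / 3.425 = 0.4342.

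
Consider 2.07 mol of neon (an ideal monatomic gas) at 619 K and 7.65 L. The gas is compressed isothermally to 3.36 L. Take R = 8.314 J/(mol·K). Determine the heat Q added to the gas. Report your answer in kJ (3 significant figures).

Isothermal ⇒ ΔU = 0, so Q = W = nRT ln(V₂/V₁).
Q = (2.07)(8.314)(619) ln(3.36/7.65) = 10653 × -0.8228 = -8765 J.

Q ≈ -8.76 kJ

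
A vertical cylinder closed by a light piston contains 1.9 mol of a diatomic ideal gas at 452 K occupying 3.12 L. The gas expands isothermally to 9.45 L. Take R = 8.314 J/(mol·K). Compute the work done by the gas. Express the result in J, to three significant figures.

W ≈ 7910 J

Isothermal: W = nRT ln(V₂/V₁).
W = (1.9)(8.314)(452) × ln(9.45/3.12)
  = 7140 × 1.108
W_by_gas = 7912 J.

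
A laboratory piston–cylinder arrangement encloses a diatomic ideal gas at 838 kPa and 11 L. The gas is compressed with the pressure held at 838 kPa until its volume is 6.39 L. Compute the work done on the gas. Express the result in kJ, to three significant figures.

Isobaric: W = P ΔV.
W = (838 kPa)(6.39 − 11 L) = (838)(-4.61) = -3863 J.
Work on gas = −W_by = 3863 J.

W ≈ 3.86 kJ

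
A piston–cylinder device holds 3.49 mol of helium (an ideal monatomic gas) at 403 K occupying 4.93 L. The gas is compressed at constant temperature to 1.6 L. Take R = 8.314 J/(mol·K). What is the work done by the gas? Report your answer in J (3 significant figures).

Isothermal: W = nRT ln(V₂/V₁).
W = (3.49)(8.314)(403) × ln(1.6/4.93)
  = 11693 × -1.125
W_by_gas = -13159 J.

W ≈ -13200 J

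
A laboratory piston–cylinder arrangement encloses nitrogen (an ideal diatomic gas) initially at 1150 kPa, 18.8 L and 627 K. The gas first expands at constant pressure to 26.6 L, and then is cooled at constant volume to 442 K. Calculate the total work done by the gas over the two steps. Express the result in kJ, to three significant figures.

Step 1 (isobaric): W = PΔV = (1150 kPa)(26.6 − 18.8 L) = 8970 J.
Step 2 (isochoric): W = 0 (constant volume).
W_total = 8970 + 0 = 8970 J.

W_total ≈ 8.97 kJ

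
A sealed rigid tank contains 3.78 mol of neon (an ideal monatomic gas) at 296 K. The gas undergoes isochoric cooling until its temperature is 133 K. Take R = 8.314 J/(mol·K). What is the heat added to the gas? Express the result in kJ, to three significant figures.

Constant volume ⇒ W = 0, so Q = ΔU = nCᵥΔT with Cᵥ = 3R/2 = 12.47 J/(mol·K).
ΔU = (3.78)(12.47)(133 − 296) = -7684 J.

Q ≈ -7.68 kJ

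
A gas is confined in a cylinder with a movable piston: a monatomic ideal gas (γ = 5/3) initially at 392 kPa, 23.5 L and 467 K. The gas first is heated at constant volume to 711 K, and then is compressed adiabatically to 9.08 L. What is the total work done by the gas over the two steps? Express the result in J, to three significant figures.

Step 1 (isochoric): W = 0 (constant volume).
After step 1: P = 596.8 kPa (V unchanged).
Step 2 (adiabatic): W = (P₁V₁ − P₂V₂)/(γ−1) = (14025 − 26438)/0.667 = -18619 J.
W_total = 0 − 18619 = -18619 J.

W_total ≈ -18600 J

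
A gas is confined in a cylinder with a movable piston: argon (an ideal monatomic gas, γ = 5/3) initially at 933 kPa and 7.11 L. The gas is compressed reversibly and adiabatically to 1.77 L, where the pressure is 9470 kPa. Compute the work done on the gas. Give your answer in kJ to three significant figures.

Adiabatic: W = (P₁V₁ − P₂V₂)/(γ − 1) with γ = 5/3.
P₁V₁ = 6634 J, P₂V₂ = 16762 J.
W = (6634 − 16762) / 0.6667 = -15192 J.
Work on gas = −W_by = 15192 J.

W ≈ 15.2 kJ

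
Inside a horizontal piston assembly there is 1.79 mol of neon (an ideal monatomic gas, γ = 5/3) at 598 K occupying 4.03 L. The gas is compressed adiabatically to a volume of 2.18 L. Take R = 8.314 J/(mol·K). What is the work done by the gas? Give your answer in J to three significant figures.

Adiabatic: TV^(γ−1) = const with γ = 5/3.
T₂ = T₁ (V₁/V₂)^(γ−1) = 598 × (4.03/2.18)^0.667 = 598 × 1.506 = 900.7 K.
W_by = nCᵥ(T₁ − T₂) = (1.79)(12.47)(598 − 900.7) = -6758 J.

W ≈ -6760 J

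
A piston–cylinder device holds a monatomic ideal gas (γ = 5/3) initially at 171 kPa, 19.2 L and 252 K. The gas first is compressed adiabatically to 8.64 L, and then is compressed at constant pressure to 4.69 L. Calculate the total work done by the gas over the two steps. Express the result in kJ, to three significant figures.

W_total ≈ -6.02 kJ

Step 1 (adiabatic): W = (P₁V₁ − P₂V₂)/(γ−1) = (3283 − 5591)/0.667 = -3462 J.
After step 1: P = 647.1 kPa, V = 8.64 L, T = 429.1 K.
Step 2 (isobaric): W = PΔV = (647.1 kPa)(4.69 − 8.64 L) = -2556 J.
W_total = -3462 − 2556 = -6018 J.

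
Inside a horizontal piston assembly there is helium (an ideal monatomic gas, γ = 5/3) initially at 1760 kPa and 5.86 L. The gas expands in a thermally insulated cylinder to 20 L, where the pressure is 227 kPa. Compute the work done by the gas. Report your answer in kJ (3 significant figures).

W ≈ 8.66 kJ

Adiabatic: W = (P₁V₁ − P₂V₂)/(γ − 1) with γ = 5/3.
P₁V₁ = 10314 J, P₂V₂ = 4540 J.
W = (10314 − 4540) / 0.6667 = 8660 J.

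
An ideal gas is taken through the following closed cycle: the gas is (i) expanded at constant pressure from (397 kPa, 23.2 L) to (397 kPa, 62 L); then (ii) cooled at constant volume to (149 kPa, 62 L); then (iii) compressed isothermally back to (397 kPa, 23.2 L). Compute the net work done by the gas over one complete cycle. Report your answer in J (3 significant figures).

Leg (i): W = PΔV = (397)(62 − 23.2) = 15404 J.
Leg (ii): W = 0.
Leg (iii): W = PᵢVᵢ ln(V_f/Vᵢ) = (9238) ln(23.2/62) = -9081 J.
W_net = 15404 − 9081 = 6323 J.

W_net ≈ 6320 J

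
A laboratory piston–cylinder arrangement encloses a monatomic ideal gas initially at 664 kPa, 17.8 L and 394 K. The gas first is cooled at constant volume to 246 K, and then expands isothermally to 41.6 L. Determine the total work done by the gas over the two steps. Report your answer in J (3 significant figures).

Step 1 (isochoric): W = 0 (constant volume).
After step 1: P = 414.6 kPa (V unchanged).
Step 2 (isothermal): W = P₁V₁ ln(V₂/V₁) = (7380) ln(41.6/17.8) = 6264 J.
W_total = 0 + 6264 = 6264 J.

W_total ≈ 6260 J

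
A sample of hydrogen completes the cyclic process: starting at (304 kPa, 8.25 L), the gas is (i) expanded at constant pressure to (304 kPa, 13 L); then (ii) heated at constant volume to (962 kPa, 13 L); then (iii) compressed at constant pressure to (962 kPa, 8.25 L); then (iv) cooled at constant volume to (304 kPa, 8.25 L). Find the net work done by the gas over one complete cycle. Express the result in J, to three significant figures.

W_net ≈ -3130 J

Constant-volume legs do no work.
W(i) = (304)(13 − 8.25) = 1444 J; W(iii) = (962)(8.25 − 13) = -4570 J.
W_net = 1444 − 4570 = -3126 J (the counter-clockwise enclosed area).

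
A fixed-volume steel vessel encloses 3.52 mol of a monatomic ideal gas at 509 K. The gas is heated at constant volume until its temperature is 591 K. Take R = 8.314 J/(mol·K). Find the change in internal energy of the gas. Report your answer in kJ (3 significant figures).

Constant volume ⇒ W = 0, so Q = ΔU = nCᵥΔT with Cᵥ = 3R/2 = 12.47 J/(mol·K).
ΔU = (3.52)(12.47)(591 − 509) = 3600 J.

ΔU ≈ 3.60 kJ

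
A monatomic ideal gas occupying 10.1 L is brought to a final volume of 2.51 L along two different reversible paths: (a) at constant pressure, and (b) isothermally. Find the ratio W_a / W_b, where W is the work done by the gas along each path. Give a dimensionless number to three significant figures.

W_a / W_b ≈ 0.540

Path (a) isobaric: W = P₁(V₂ − V₁) → W_a/(P₁V₁) = -0.7515.
Path (b) isothermal: W = P₁V₁ ln(V₂/V₁) → W_b/(P₁V₁) = -1.392.
W_a / W_b = -0.7515 / -1.392 = 0.5398.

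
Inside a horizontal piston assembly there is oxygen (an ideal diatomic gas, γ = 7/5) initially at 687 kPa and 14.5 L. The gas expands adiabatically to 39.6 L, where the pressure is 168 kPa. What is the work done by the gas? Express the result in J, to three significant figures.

W ≈ 8270 J

Adiabatic: W = (P₁V₁ − P₂V₂)/(γ − 1) with γ = 7/5.
P₁V₁ = 9962 J, P₂V₂ = 6653 J.
W = (9962 − 6653) / 0.4 = 8272 J.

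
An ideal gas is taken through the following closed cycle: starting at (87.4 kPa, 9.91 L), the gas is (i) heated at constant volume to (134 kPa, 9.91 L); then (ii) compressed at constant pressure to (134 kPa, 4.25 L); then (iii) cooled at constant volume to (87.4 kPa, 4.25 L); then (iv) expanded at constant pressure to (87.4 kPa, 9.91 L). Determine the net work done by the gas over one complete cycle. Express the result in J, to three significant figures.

Constant-volume legs do no work.
W(ii) = (134)(4.25 − 9.91) = -758.4 J; W(iv) = (87.4)(9.91 − 4.25) = 494.7 J.
W_net = -758.4 + 494.7 = -263.8 J (the counter-clockwise enclosed area).

W_net ≈ -264 J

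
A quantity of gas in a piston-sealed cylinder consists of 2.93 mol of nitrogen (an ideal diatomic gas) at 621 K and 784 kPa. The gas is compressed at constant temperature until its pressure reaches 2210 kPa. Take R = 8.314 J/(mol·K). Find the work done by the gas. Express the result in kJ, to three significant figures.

Isothermal process: W = nRT ln(V₂/V₁) = nRT ln(P₁/P₂).
W = (2.93)(8.314)(621) × ln(784/2210)
  = 15128 × ln(0.3548) = 15128 × -1.036
W_by_gas = -15677 J.

W ≈ -15.7 kJ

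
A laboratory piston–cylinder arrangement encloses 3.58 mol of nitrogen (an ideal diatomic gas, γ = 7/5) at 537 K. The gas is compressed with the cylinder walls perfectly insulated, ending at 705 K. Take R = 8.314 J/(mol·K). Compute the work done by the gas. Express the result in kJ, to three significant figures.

W ≈ -12.5 kJ

Adiabatic ⇒ Q = 0, so W_by = −ΔU = nCᵥ(T₁ − T₂).
Cᵥ = 5R/2 = 20.79 J/(mol·K).
W = (3.58)(20.79)(537 − 705) = -12501 J.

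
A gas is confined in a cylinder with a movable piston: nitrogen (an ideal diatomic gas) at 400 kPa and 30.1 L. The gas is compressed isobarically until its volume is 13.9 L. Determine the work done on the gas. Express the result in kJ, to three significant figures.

Isobaric: W = P ΔV.
W = (400 kPa)(13.9 − 30.1 L) = (400)(-16.2) = -6480 J.
Work on gas = −W_by = 6480 J.

W ≈ 6.48 kJ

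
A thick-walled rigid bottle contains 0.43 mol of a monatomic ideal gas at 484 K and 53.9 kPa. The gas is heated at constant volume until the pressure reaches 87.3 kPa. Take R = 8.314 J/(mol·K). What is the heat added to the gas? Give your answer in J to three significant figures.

Constant volume ⇒ W = 0, so Q = ΔU = nCᵥΔT with Cᵥ = 3R/2 = 12.47 J/(mol·K).
At constant V, T₂/T₁ = P₂/P₁ ⇒ ΔT = T₁(P₂/P₁ − 1) = 484·(87.3/53.9 − 1) = 299.9 K.
ΔU = (0.43)(12.47)(299.9) = 1608 J.

Q ≈ 1610 J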